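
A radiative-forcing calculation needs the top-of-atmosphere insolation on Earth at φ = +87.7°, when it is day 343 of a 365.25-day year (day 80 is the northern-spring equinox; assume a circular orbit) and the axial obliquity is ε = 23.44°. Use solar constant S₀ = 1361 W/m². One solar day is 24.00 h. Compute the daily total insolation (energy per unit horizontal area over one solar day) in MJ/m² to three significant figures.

0.00 MJ/m²

Solar longitude: λ_s = 360° × (343 − 80)/365.25 = 259.220°.
sin δ = sin 23.44° × sin 259.220° = -0.39077, so δ = -23.002°.
cos H₀ = −tan(+87.7°) tan(-23.002°) = 10.5697 ≥ 1 ⇒ polar night, H₀ = 0 and Q̄ = 0.
Daily total = Q̄ × 24.00 h × 3600 s/h = 0.00 MJ/m².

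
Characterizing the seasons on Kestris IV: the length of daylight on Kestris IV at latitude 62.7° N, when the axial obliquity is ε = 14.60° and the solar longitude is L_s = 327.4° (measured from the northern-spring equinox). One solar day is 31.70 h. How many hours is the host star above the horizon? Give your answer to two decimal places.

13.14 h

Solar declination: sin δ = sin ε · sin L_s = sin 14.60° × sin 327.4° = -0.13581, so δ = -7.805°.
cos h₀ = −tan ϕ · tan δ = −tan(+62.7°) × tan(-7.805°) = 0.2656, so h₀ = 1.3020 rad = 74.60°.
Daylight = 2h₀/(2π) × 31.70 h = (1.3020/π) × 31.70 = 13.14 h.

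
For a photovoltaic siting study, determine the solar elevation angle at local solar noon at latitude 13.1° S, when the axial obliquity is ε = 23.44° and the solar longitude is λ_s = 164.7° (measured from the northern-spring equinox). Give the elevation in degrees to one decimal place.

70.9°

Solar declination: sin δ = sin ε · sin λ_s = sin 23.44° × sin 164.7° = 0.10497, so δ = +6.025°.
At local noon the hour angle is zero, so the zenith angle equals |φ − δ| = |-13.1° − (+6.025°)| = 19.125°.
Elevation = 90° − 19.125° = 70.9°.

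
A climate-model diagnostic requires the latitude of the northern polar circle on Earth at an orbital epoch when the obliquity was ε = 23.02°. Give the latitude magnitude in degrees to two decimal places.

The polar circle is the lowest latitude that experiences at least one full rotation of continuous daylight at the northern-summer solstice; it lies at |φ| = 90° − ε = 90° − 23.02° = 66.98°.

66.98°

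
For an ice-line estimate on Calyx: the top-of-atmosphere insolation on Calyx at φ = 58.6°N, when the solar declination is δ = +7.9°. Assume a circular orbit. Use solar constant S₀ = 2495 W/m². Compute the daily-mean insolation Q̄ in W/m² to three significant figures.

Q̄ ≈ 567 W/m²

cos H₀ = −tan(+58.6°) tan(+7.900°) = -0.2273, H₀ = 1.8001 rad.
Bracket: H₀ sin φ sin δ + cos φ cos δ sin H₀ = 1.8001×0.85355×0.13744 + 0.52101×0.99051×0.97382 = 0.211173 + 0.502555 = 0.713728.
Q̄ = (S₀/π) × [bracket] = (2495/π) × 0.713728 = 566.8 W/m².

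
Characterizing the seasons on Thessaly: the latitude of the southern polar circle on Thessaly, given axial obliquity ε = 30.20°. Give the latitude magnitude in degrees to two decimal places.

The polar circle is the lowest latitude that experiences at least one full rotation of continuous darkness at the northern-summer solstice; it lies at |φ| = 90° − ε = 90° − 30.20° = 59.80°.

59.80°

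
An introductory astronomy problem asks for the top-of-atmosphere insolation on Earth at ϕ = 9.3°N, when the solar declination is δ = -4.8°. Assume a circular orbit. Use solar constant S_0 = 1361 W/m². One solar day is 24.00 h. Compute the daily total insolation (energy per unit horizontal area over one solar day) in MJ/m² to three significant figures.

cos h₀ = −tan(+9.3°) tan(-4.800°) = 0.0138, h₀ = 1.5570 rad.
Bracket: h₀ sin ϕ sin δ + cos ϕ cos δ sin h₀ = 1.5570×0.16160×-0.08368 + 0.98686×0.99649×0.99991 = -0.021055 + 0.983308 = 0.962253.
Q̄ = (S_0/π) × [bracket] = (1361/π) × 0.962253 = 416.87 W/m².
Daily total = Q̄ × 24.00 h × 3600 s/h = 416.87 × 24.00 × 3600 / 10⁶ = 36.02 MJ/m².

36.0 MJ/m²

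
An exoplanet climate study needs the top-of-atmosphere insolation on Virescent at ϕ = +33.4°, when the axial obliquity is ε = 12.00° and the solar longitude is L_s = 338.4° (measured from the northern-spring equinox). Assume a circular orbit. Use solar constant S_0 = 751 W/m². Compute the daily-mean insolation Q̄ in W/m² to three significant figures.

Solar declination: sin δ = sin ε · sin L_s = sin 12.00° × sin 338.4° = -0.07654, so δ = -4.390°.
cos h₀ = −tan(+33.4°) tan(-4.390°) = 0.0506, h₀ = 1.5202 rad.
Bracket: h₀ sin ϕ sin δ + cos ϕ cos δ sin h₀ = 1.5202×0.55048×-0.07654 + 0.83485×0.99707×0.99872 = -0.064052 + 0.831338 = 0.767286.
Q̄ = (S_0/π) × [bracket] = (751/π) × 0.767286 = 183.4 W/m².

Q̄ ≈ 183 W/m²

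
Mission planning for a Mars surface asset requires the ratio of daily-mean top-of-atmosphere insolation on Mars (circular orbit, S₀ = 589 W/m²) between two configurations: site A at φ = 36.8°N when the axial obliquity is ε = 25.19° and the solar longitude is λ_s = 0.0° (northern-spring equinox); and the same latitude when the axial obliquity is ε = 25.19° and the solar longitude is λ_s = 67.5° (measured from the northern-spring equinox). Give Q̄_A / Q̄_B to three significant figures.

— Configuration A (φ=+36.8°):
Solar declination: sin δ = sin ε · sin λ_s = sin 25.19° × sin 0.0° = 0.00000, so δ = +0.000°.
cos H₀ = −tan(+36.8°) tan(+0.000°) = -0.0000, H₀ = 1.5708 rad.
Bracket: H₀ sin φ sin δ + cos φ cos δ sin H₀ = 1.5708×0.59902×0.00000 + 0.80073×1.00000×1.00000 = 0.000000 + 0.800730 = 0.800730.
Q̄ = (S₀/π) × [bracket] = (589/π) × 0.800730 = 150.12 W/m².
— Configuration B (φ=+36.8°):
Solar declination: sin δ = sin ε · sin λ_s = sin 25.19° × sin 67.5° = 0.39322, so δ = +23.155°.
cos H₀ = −tan(+36.8°) tan(+23.155°) = -0.3199, H₀ = 1.8965 rad.
Bracket: H₀ sin φ sin δ + cos φ cos δ sin H₀ = 1.8965×0.59902×0.39322 + 0.80073×0.91944×0.94744 = 0.446714 + 0.697527 = 1.144241.
Q̄ = (S₀/π) × [bracket] = (589/π) × 1.144241 = 214.53 W/m².
Ratio Q̄_A / Q̄_B = 150.12 / 214.53 = 0.6998.

Q̄_A / Q̄_B ≈ 0.700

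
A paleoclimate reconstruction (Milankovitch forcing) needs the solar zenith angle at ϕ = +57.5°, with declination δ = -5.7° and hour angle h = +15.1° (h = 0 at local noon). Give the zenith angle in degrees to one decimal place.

θ_z = 64.4°

cos θ_z = sin ϕ sin δ + cos ϕ cos δ cos h = -0.083765 + 0.516183 = 0.432418.
θ_z = arccos(0.432418) = 64.4°.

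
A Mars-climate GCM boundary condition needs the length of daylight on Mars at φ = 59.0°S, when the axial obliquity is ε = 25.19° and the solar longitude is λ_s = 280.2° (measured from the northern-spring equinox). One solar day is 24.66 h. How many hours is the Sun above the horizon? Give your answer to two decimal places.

Solar declination: sin δ = sin ε · sin λ_s = sin 25.19° × sin 280.2° = -0.41889, so δ = -24.765°.
cos H₀ = −tan φ · tan δ = −tan(-59.0°) × tan(-24.765°) = -0.7678, so H₀ = 2.4461 rad = 140.15°.
Daylight = 2H₀/(2π) × 24.66 h = (2.4461/π) × 24.66 = 19.20 h.

19.20 h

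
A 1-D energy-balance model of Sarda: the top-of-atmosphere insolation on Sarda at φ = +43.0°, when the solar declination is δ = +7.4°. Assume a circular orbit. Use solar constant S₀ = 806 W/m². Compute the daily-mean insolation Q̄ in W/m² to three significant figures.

Q̄ ≈ 223 W/m²

cos H₀ = −tan(+43.0°) tan(+7.400°) = -0.1211, H₀ = 1.6922 rad.
Bracket: H₀ sin φ sin δ + cos φ cos δ sin H₀ = 1.6922×0.68200×0.12880 + 0.73135×0.99167×0.99264 = 0.148646 + 0.719920 = 0.868566.
Q̄ = (S₀/π) × [bracket] = (806/π) × 0.868566 = 222.8 W/m².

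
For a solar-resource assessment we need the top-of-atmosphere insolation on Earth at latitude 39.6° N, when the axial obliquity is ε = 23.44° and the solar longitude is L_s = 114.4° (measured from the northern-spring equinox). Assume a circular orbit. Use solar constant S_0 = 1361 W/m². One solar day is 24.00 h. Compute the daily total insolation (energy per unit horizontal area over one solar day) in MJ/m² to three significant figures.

Solar declination: sin δ = sin ε · sin L_s = sin 23.44° × sin 114.4° = 0.36226, so δ = +21.239°.
cos h₀ = −tan(+39.6°) tan(+21.239°) = -0.3215, h₀ = 1.8981 rad.
Bracket: h₀ sin ϕ sin δ + cos ϕ cos δ sin h₀ = 1.8981×0.63742×0.36226 + 0.77051×0.93208×0.94690 = 0.438294 + 0.680042 = 1.118336.
Q̄ = (S_0/π) × [bracket] = (1361/π) × 1.118336 = 484.49 W/m².
Daily total = Q̄ × 24.00 h × 3600 s/h = 484.49 × 24.00 × 3600 / 10⁶ = 41.86 MJ/m².

41.9 MJ/m²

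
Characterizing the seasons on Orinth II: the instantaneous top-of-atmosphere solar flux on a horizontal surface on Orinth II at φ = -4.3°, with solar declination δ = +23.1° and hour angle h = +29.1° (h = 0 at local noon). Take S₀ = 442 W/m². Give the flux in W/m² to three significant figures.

341 W/m²

cos θ_z = sin φ sin δ + cos φ cos δ cos h = -0.029417 + 0.801452 = 0.772035.
Flux = S₀ · cos θ_z = 442 × 0.772035 = 341.2 W/m².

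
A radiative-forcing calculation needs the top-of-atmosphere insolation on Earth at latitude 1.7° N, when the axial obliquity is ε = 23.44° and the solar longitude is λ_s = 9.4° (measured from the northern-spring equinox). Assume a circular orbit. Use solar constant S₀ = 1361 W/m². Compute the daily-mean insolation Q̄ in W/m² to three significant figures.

Solar declination: sin δ = sin ε · sin λ_s = sin 23.44° × sin 9.4° = 0.06497, so δ = +3.725°.
cos H₀ = −tan(+1.7°) tan(+3.725°) = -0.0019, H₀ = 1.5727 rad.
Bracket: H₀ sin φ sin δ + cos φ cos δ sin H₀ = 1.5727×0.02967×0.06497 + 0.99956×0.99789×1.00000 = 0.003032 + 0.997451 = 1.000483.
Q̄ = (S₀/π) × [bracket] = (1361/π) × 1.000483 = 433.4 W/m².

Q̄ ≈ 433 W/m²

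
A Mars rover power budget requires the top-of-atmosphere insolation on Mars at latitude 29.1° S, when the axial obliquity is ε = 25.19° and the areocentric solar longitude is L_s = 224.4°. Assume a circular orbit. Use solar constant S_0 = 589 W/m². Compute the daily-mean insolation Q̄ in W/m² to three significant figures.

Q̄ ≈ 201 W/m²

sin δ = sin 25.19° × sin 224.4° = -0.29779, so δ = -17.325°.
cos h₀ = −tan(-29.1°) tan(-17.325°) = -0.1736, h₀ = 1.7453 rad.
Bracket: h₀ sin ϕ sin δ + cos ϕ cos δ sin h₀ = 1.7453×-0.48634×-0.29779 + 0.87377×0.95463×0.98481 = 0.252767 + 0.821457 = 1.074224.
Q̄ = (S_0/π) × [bracket] = (589/π) × 1.074224 = 201.4 W/m².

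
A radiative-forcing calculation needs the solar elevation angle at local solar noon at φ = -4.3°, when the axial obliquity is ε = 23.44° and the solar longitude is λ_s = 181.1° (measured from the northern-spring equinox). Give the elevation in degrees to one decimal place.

86.1°

Solar declination: sin δ = sin ε · sin λ_s = sin 23.44° × sin 181.1° = -0.00764, so δ = -0.438°.
At local noon the hour angle is zero, so the zenith angle equals |φ − δ| = |-4.3° − (-0.438°)| = 3.862°.
Elevation = 90° − 3.862° = 86.1°.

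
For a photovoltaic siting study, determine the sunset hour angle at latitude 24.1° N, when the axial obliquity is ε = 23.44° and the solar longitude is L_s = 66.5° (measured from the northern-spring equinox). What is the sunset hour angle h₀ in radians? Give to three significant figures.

Solar declination: sin δ = sin ε · sin L_s = sin 23.44° × sin 66.5° = 0.36480, so δ = +21.395°.
cos h₀ = −tan ϕ · tan δ = −tan(+24.1°) × tan(+21.395°) = -0.1753, so h₀ = 1.7470 rad = 100.09°.

h₀ = 1.75 rad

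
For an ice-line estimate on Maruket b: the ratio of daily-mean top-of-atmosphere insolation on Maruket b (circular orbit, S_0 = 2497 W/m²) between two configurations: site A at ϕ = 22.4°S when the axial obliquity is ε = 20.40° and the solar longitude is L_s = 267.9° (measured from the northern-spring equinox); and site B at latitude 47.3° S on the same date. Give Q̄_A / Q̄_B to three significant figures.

Q̄_A / Q̄_B ≈ 0.996

— Configuration A (ϕ=-22.4°):
Solar declination: sin δ = sin ε · sin L_s = sin 20.40° × sin 267.9° = -0.34834, so δ = -20.386°.
cos h₀ = −tan(-22.4°) tan(-20.386°) = -0.1532, h₀ = 1.7246 rad.
Bracket: h₀ sin ϕ sin δ + cos ϕ cos δ sin h₀ = 1.7246×-0.38107×-0.34834 + 0.92455×0.93737×0.98820 = 0.228927 + 0.856419 = 1.085346.
Q̄ = (S_0/π) × [bracket] = (2497/π) × 1.085346 = 862.65 W/m².
— Configuration B (ϕ=-47.3°):
cos h₀ = −tan(-47.3°) tan(-20.386°) = -0.4027, h₀ = 1.9853 rad.
Bracket: h₀ sin ϕ sin δ + cos ϕ cos δ sin h₀ = 1.9853×-0.73491×-0.34834 + 0.67816×0.93737×0.91533 = 0.508234 + 0.581863 = 1.090097.
Q̄ = (S_0/π) × [bracket] = (2497/π) × 1.090097 = 866.43 W/m².
Ratio Q̄_A / Q̄_B = 862.65 / 866.43 = 0.9956.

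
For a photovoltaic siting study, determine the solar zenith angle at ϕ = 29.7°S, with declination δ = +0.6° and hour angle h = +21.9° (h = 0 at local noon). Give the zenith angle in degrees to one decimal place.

cos θ_z = sin ϕ sin δ + cos ϕ cos δ cos h = -0.005188 + 0.805904 = 0.800716.
θ_z = arccos(0.800716) = 36.8°.

θ_z = 36.8°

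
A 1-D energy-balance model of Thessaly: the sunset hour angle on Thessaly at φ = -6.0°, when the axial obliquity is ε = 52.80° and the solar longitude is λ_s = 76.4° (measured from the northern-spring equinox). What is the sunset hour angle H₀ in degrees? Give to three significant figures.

Solar declination: sin δ = sin ε · sin λ_s = sin 52.80° × sin 76.4° = 0.77420, so δ = +50.732°.
cos H₀ = −tan φ · tan δ = −tan(-6.0°) × tan(+50.732°) = 0.1286, so H₀ = 1.4419 rad = 82.61°.

H₀ = 82.6°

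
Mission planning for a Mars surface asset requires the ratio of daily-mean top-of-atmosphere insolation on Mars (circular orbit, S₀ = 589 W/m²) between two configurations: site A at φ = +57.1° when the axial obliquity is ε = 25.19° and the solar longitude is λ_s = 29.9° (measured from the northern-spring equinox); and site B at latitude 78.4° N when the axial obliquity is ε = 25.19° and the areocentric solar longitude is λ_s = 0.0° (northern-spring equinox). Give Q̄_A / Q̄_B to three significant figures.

— Configuration A (φ=+57.1°):
Solar declination: sin δ = sin ε · sin λ_s = sin 25.19° × sin 29.9° = 0.21217, so δ = +12.249°.
cos H₀ = −tan(+57.1°) tan(+12.249°) = -0.3356, H₀ = 1.9130 rad.
Bracket: H₀ sin φ sin δ + cos φ cos δ sin H₀ = 1.9130×0.83962×0.21217 + 0.54317×0.97723×0.94200 = 0.340786 + 0.500016 = 0.840802.
Q̄ = (S₀/π) × [bracket] = (589/π) × 0.840802 = 157.64 W/m².
— Configuration B (φ=+78.4°):
sin δ = sin 25.19° × sin 0.0° = 0.00000, so δ = +0.000°.
cos H₀ = −tan(+78.4°) tan(+0.000°) = -0.0000, H₀ = 1.5708 rad.
Bracket: H₀ sin φ sin δ + cos φ cos δ sin H₀ = 1.5708×0.97958×0.00000 + 0.20108×1.00000×1.00000 = 0.000000 + 0.201080 = 0.201080.
Q̄ = (S₀/π) × [bracket] = (589/π) × 0.201080 = 37.699 W/m².
Ratio Q̄_A / Q̄_B = 157.64 / 37.699 = 4.182.

Q̄_A / Q̄_B ≈ 4.18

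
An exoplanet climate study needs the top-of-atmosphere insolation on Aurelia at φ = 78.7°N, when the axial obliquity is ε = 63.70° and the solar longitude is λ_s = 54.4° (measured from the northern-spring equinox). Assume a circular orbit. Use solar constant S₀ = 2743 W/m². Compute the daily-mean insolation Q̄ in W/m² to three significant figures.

Q̄ ≈ 1.96e+03 W/m²

Solar declination: sin δ = sin ε · sin λ_s = sin 63.70° × sin 54.4° = 0.72893, so δ = +46.797°.
cos H₀ = −tan(+78.7°) tan(+46.797°) = -5.3287 ≤ −1 ⇒ polar day, H₀ = π.
Bracket: H₀ sin φ sin δ + cos φ cos δ sin H₀ = 3.1416×0.98061×0.72893 + 0.19595×0.68458×0.00000 = 2.245603 + 0.000000 = 2.245603.
Q̄ = (S₀/π) × [bracket] = (2743/π) × 2.245603 = 1961 W/m².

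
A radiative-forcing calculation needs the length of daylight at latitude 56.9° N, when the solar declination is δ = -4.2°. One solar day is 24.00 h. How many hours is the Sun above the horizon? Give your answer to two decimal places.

11.14 h

cos h₀ = −tan ϕ · tan δ = −tan(+56.9°) × tan(-4.200°) = 0.1126, so h₀ = 1.4579 rad = 83.53°.
Daylight = 2h₀/(2π) × 24.00 h = (1.4579/π) × 24.00 = 11.14 h.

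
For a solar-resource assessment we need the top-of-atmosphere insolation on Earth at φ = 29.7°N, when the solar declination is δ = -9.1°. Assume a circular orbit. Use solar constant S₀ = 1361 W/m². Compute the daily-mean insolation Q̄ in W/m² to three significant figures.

cos H₀ = −tan(+29.7°) tan(-9.100°) = 0.0914, H₀ = 1.4793 rad.
Bracket: H₀ sin φ sin δ + cos φ cos δ sin H₀ = 1.4793×0.49546×-0.15816 + 0.86863×0.98741×0.99582 = -0.115921 + 0.854109 = 0.738188.
Q̄ = (S₀/π) × [bracket] = (1361/π) × 0.738188 = 319.8 W/m².

Q̄ ≈ 320 W/m²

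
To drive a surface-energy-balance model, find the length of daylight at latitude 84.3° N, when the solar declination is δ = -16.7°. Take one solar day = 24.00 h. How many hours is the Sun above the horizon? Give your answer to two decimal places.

0.00 h

cos h₀ = −tan ϕ · tan δ = 3.0058 ≥ 1, so the Sun never rises (polar night) and h₀ = 0.
Daylight = 2h₀/(2π) × 24.00 h = (0.0000/π) × 24.00 = 0.00 h.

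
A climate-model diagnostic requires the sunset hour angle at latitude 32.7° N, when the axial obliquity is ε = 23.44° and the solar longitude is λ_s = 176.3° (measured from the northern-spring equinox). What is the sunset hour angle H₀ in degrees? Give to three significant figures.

Solar declination: sin δ = sin ε · sin λ_s = sin 23.44° × sin 176.3° = 0.02567, so δ = +1.471°.
cos H₀ = −tan φ · tan δ = −tan(+32.7°) × tan(+1.471°) = -0.0165, so H₀ = 1.5873 rad = 90.94°.

H₀ = 90.9°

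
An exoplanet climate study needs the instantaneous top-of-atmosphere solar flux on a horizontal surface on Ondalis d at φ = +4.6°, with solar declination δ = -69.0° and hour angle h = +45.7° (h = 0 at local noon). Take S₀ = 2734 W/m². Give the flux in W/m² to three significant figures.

477 W/m²

cos θ_z = sin φ sin δ + cos φ cos δ cos h = -0.074872 + 0.249483 = 0.174611.
Flux = S₀ · cos θ_z = 2734 × 0.174611 = 477.4 W/m².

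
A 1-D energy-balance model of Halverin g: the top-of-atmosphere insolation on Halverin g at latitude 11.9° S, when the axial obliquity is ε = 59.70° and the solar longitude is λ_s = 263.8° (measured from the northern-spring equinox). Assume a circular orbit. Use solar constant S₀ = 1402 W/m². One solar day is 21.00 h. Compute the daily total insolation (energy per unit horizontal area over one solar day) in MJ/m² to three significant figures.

27.4 MJ/m²

Solar declination: sin δ = sin ε · sin λ_s = sin 59.70° × sin 263.8° = -0.85835, so δ = -59.131°.
cos H₀ = −tan(-11.9°) tan(-59.131°) = -0.3525, H₀ = 1.9311 rad.
Bracket: H₀ sin φ sin δ + cos φ cos δ sin H₀ = 1.9311×-0.20620×-0.85835 + 0.97851×0.51307×0.93579 = 0.341789 + 0.469808 = 0.811597.
Q̄ = (S₀/π) × [bracket] = (1402/π) × 0.811597 = 362.19 W/m².
Daily total = Q̄ × 21.00 h × 3600 s/h = 362.19 × 21.00 × 3600 / 10⁶ = 27.38 MJ/m².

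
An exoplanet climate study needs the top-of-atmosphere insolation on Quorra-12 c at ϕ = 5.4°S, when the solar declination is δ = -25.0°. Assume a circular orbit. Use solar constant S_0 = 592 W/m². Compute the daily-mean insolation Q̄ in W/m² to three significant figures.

Q̄ ≈ 182 W/m²

cos h₀ = −tan(-5.4°) tan(-25.000°) = -0.0441, h₀ = 1.6149 rad.
Bracket: h₀ sin ϕ sin δ + cos ϕ cos δ sin h₀ = 1.6149×-0.09411×-0.42262 + 0.99556×0.90631×0.99903 = 0.064229 + 0.901411 = 0.965640.
Q̄ = (S_0/π) × [bracket] = (592/π) × 0.965640 = 182.0 W/m².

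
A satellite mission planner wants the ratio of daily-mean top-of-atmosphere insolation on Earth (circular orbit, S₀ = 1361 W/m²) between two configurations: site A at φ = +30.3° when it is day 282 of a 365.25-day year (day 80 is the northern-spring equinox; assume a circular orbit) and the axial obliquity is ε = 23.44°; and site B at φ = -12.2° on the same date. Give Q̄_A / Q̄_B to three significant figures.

Q̄_A / Q̄_B ≈ 0.746

— Configuration A (φ=+30.3°):
Solar longitude: λ_s = 360° × (282 − 80)/365.25 = 199.097°.
sin δ = sin 23.44° × sin 199.097° = -0.13014, so δ = -7.478°.
cos H₀ = −tan(+30.3°) tan(-7.478°) = 0.0767, H₀ = 1.4940 rad.
Bracket: H₀ sin φ sin δ + cos φ cos δ sin H₀ = 1.4940×0.50453×-0.13014 + 0.86340×0.99150×0.99705 = -0.098095 + 0.853536 = 0.755441.
Q̄ = (S₀/π) × [bracket] = (1361/π) × 0.755441 = 327.27 W/m².
— Configuration B (φ=-12.2°):
cos H₀ = −tan(-12.2°) tan(-7.478°) = -0.0284, H₀ = 1.5992 rad.
Bracket: H₀ sin φ sin δ + cos φ cos δ sin H₀ = 1.5992×-0.21132×-0.13014 + 0.97742×0.99150×0.99960 = 0.043980 + 0.968724 = 1.012704.
Q̄ = (S₀/π) × [bracket] = (1361/π) × 1.012704 = 438.72 W/m².
Ratio Q̄_A / Q̄_B = 327.27 / 438.72 = 0.7460.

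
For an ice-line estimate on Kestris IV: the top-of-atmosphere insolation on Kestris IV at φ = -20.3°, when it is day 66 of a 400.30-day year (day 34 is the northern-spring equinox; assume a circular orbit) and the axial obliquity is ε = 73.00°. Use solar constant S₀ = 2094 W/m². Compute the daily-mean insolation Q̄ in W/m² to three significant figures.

Solar longitude: λ_s = 360° × (66 − 34)/400.30 = 28.778°.
sin δ = sin 73.00° × sin 28.778° = 0.46039, so δ = +27.412°.
cos H₀ = −tan(-20.3°) tan(+27.412°) = 0.1918, H₀ = 1.3778 rad.
Bracket: H₀ sin φ sin δ + cos φ cos δ sin H₀ = 1.3778×-0.34694×0.46039 + 0.93789×0.88772×0.98143 = -0.220073 + 0.817123 = 0.597050.
Q̄ = (S₀/π) × [bracket] = (2094/π) × 0.597050 = 398.0 W/m².

Q̄ ≈ 398 W/m²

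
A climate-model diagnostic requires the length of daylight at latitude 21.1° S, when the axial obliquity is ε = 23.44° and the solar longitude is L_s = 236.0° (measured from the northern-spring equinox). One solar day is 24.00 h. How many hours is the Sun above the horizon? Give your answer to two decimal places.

13.03 h

Solar declination: sin δ = sin ε · sin L_s = sin 23.44° × sin 236.0° = -0.32978, so δ = -19.256°.
cos h₀ = −tan ϕ · tan δ = −tan(-21.1°) × tan(-19.256°) = -0.1348, so h₀ = 1.7060 rad = 97.75°.
Daylight = 2h₀/(2π) × 24.00 h = (1.7060/π) × 24.00 = 13.03 h.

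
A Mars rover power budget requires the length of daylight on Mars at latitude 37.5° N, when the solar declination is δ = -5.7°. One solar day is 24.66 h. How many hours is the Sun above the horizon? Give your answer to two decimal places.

11.73 h

cos H₀ = −tan φ · tan δ = −tan(+37.5°) × tan(-5.700°) = 0.0766, so H₀ = 1.4941 rad = 85.61°.
Daylight = 2H₀/(2π) × 24.66 h = (1.4941/π) × 24.66 = 11.73 h.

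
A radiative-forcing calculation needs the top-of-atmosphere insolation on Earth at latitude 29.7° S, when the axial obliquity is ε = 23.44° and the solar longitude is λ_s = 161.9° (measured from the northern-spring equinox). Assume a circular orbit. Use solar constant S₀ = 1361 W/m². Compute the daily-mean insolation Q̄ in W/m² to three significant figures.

Solar declination: sin δ = sin ε · sin λ_s = sin 23.44° × sin 161.9° = 0.12358, so δ = +7.099°.
cos H₀ = −tan(-29.7°) tan(+7.099°) = 0.0710, H₀ = 1.4997 rad.
Bracket: H₀ sin φ sin δ + cos φ cos δ sin H₀ = 1.4997×-0.49546×0.12358 + 0.86863×0.99233×0.99747 = -0.091825 + 0.859787 = 0.767962.
Q̄ = (S₀/π) × [bracket] = (1361/π) × 0.767962 = 332.7 W/m².

Q̄ ≈ 333 W/m²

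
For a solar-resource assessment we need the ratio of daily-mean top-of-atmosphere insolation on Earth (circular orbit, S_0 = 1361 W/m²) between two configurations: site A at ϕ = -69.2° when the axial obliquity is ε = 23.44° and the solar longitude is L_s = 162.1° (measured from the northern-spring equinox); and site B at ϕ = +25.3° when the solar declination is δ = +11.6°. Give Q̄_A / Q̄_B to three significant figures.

— Configuration A (ϕ=-69.2°):
Solar declination: sin δ = sin ε · sin L_s = sin 23.44° × sin 162.1° = 0.12226, so δ = +7.023°.
cos h₀ = −tan(-69.2°) tan(+7.023°) = 0.3243, h₀ = 1.2405 rad.
Bracket: h₀ sin ϕ sin δ + cos ϕ cos δ sin h₀ = 1.2405×-0.93483×0.12226 + 0.35511×0.99250×0.94596 = -0.141780 + 0.333400 = 0.191620.
Q̄ = (S_0/π) × [bracket] = (1361/π) × 0.191620 = 83.014 W/m².
— Configuration B (ϕ=+25.3°):
cos h₀ = −tan(+25.3°) tan(+11.600°) = -0.0970, h₀ = 1.6680 rad.
Bracket: h₀ sin ϕ sin δ + cos ϕ cos δ sin h₀ = 1.6680×0.42736×0.20108 + 0.90408×0.97958×0.99528 = 0.143337 + 0.881439 = 1.024776.
Q̄ = (S_0/π) × [bracket] = (1361/π) × 1.024776 = 443.95 W/m².
Ratio Q̄_A / Q̄_B = 83.014 / 443.95 = 0.1870.

Q̄_A / Q̄_B ≈ 0.187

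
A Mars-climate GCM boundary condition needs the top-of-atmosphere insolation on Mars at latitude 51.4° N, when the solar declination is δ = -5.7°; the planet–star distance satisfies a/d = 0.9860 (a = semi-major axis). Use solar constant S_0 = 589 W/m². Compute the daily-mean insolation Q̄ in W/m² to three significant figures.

cos h₀ = −tan(+51.4°) tan(-5.700°) = 0.1250, h₀ = 1.4454 rad.
Bracket: h₀ sin ϕ sin δ + cos ϕ cos δ sin h₀ = 1.4454×0.78152×-0.09932 + 0.62388×0.99506×0.99215 = -0.112193 + 0.615925 = 0.503732.
Inverse-square distance factor (a/d)² = 0.9860² = 0.972196.
Q̄ = (S_0/π) × 0.972196 × [bracket] = (589/π) × 0.972196 × 0.503732 = 91.82 W/m².

Q̄ ≈ 91.8 W/m²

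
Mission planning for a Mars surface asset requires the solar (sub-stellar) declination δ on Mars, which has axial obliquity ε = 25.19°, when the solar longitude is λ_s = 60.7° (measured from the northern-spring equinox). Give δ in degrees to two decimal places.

δ = +21.79°

sin δ = sin ε · sin λ_s = sin 25.19° × sin 60.7° = 0.371171.
δ = arcsin(0.371171) = +21.79°.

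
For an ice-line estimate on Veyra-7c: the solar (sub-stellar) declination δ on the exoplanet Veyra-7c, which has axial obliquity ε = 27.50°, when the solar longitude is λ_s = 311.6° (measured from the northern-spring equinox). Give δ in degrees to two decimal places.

sin δ = sin ε · sin λ_s = sin 27.50° × sin 311.6° = -0.345295.
δ = arcsin(-0.345295) = -20.20°.

δ = -20.20°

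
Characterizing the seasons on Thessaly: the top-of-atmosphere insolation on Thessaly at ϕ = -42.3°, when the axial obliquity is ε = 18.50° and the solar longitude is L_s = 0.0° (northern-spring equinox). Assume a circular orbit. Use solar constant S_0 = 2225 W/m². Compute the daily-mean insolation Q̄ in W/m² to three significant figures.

Q̄ ≈ 524 W/m²

Solar declination: sin δ = sin ε · sin L_s = sin 18.50° × sin 0.0° = 0.00000, so δ = +0.000°.
cos h₀ = −tan(-42.3°) tan(+0.000°) = 0.0000, h₀ = 1.5708 rad.
Bracket: h₀ sin ϕ sin δ + cos ϕ cos δ sin h₀ = 1.5708×-0.67301×0.00000 + 0.73963×1.00000×1.00000 = -0.000000 + 0.739630 = 0.739630.
Q̄ = (S_0/π) × [bracket] = (2225/π) × 0.739630 = 523.8 W/m².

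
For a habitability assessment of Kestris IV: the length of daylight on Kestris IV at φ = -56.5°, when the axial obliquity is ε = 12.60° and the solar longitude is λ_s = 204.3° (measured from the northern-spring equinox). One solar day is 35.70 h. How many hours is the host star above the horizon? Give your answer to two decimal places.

Solar declination: sin δ = sin ε · sin λ_s = sin 12.60° × sin 204.3° = -0.08977, so δ = -5.150°.
cos H₀ = −tan φ · tan δ = −tan(-56.5°) × tan(-5.150°) = -0.1362, so H₀ = 1.7074 rad = 97.83°.
Daylight = 2H₀/(2π) × 35.70 h = (1.7074/π) × 35.70 = 19.40 h.

19.40 h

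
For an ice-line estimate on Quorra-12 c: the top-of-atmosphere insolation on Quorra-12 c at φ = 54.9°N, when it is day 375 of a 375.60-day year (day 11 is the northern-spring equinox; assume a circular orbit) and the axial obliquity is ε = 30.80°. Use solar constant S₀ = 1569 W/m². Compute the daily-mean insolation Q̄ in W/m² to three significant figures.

Solar longitude: λ_s = 360° × (375 − 11)/375.60 = 348.882°.
sin δ = sin 30.80° × sin 348.882° = -0.09874, so δ = -5.667°.
cos H₀ = −tan(+54.9°) tan(-5.667°) = 0.1412, H₀ = 1.4291 rad.
Bracket: H₀ sin φ sin δ + cos φ cos δ sin H₀ = 1.4291×0.81815×-0.09874 + 0.57501×0.99511×0.98998 = -0.115449 + 0.566465 = 0.451016.
Q̄ = (S₀/π) × [bracket] = (1569/π) × 0.451016 = 225.3 W/m².

Q̄ ≈ 225 W/m²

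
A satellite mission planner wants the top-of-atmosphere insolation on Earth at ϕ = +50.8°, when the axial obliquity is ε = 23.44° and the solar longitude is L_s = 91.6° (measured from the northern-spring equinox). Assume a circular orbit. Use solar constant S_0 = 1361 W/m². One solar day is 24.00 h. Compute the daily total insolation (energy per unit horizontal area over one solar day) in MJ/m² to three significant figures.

43.0 MJ/m²

Solar declination: sin δ = sin ε · sin L_s = sin 23.44° × sin 91.6° = 0.39763, so δ = +23.430°.
cos h₀ = −tan(+50.8°) tan(+23.430°) = -0.5314, h₀ = 2.1310 rad.
Bracket: h₀ sin ϕ sin δ + cos ϕ cos δ sin h₀ = 2.1310×0.77494×0.39763 + 0.63203×0.91754×0.84715 = 0.656645 + 0.491273 = 1.147918.
Q̄ = (S_0/π) × [bracket] = (1361/π) × 1.147918 = 497.30 W/m².
Daily total = Q̄ × 24.00 h × 3600 s/h = 497.30 × 24.00 × 3600 / 10⁶ = 42.97 MJ/m².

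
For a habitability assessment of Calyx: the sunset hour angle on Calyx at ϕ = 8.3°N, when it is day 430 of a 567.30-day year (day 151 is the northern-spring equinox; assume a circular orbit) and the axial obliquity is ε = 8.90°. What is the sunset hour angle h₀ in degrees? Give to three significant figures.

h₀ = 90.1°

Solar longitude: L_s = 360° × (430 − 151)/567.30 = 177.049°.
sin δ = sin 8.90° × sin 177.049° = 0.00796, so δ = +0.456°.
cos h₀ = −tan ϕ · tan δ = −tan(+8.3°) × tan(+0.456°) = -0.0012, so h₀ = 1.5720 rad = 90.07°.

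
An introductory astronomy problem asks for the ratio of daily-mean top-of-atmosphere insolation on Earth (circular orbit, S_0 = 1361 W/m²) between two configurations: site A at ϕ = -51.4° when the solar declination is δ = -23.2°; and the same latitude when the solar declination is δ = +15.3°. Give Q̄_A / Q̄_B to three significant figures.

— Configuration A (ϕ=-51.4°):
cos h₀ = −tan(-51.4°) tan(-23.200°) = -0.5369, h₀ = 2.1376 rad.
Bracket: h₀ sin ϕ sin δ + cos ϕ cos δ sin h₀ = 2.1376×-0.78152×-0.39394 + 0.62388×0.91914×0.84365 = 0.658107 + 0.483777 = 1.141884.
Q̄ = (S_0/π) × [bracket] = (1361/π) × 1.141884 = 494.69 W/m².
— Configuration B (ϕ=-51.4°):
cos h₀ = −tan(-51.4°) tan(+15.300°) = 0.3427, h₀ = 1.2210 rad.
Bracket: h₀ sin ϕ sin δ + cos ϕ cos δ sin h₀ = 1.2210×-0.78152×0.26387 + 0.62388×0.96456×0.93945 = -0.251794 + 0.565333 = 0.313539.
Q̄ = (S_0/π) × [bracket] = (1361/π) × 0.313539 = 135.83 W/m².
Ratio Q̄_A / Q̄_B = 494.69 / 135.83 = 3.642.

Q̄_A / Q̄_B ≈ 3.64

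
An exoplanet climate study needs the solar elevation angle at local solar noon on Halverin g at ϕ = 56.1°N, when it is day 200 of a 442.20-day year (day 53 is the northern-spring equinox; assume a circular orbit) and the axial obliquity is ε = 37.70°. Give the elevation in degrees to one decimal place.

Solar longitude: L_s = 360° × (200 − 53)/442.20 = 119.674°.
sin δ = sin 37.70° × sin 119.674° = 0.53133, so δ = +32.095°.
At local noon the hour angle is zero, so the zenith angle equals |ϕ − δ| = |+56.1° − (+32.095°)| = 24.005°.
Elevation = 90° − 24.005° = 66.0°.

66.0°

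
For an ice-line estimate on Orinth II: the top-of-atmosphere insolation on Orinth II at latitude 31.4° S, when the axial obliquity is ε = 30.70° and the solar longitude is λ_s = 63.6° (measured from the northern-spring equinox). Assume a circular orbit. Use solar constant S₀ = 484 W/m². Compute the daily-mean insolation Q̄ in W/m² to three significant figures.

Solar declination: sin δ = sin ε · sin λ_s = sin 30.70° × sin 63.6° = 0.45730, so δ = +27.213°.
cos H₀ = −tan(-31.4°) tan(+27.213°) = 0.3139, H₀ = 1.2515 rad.
Bracket: H₀ sin φ sin δ + cos φ cos δ sin H₀ = 1.2515×-0.52101×0.45730 + 0.85355×0.88931×0.94946 = -0.298180 + 0.720707 = 0.422527.
Q̄ = (S₀/π) × [bracket] = (484/π) × 0.422527 = 65.10 W/m².

Q̄ ≈ 65.1 W/m²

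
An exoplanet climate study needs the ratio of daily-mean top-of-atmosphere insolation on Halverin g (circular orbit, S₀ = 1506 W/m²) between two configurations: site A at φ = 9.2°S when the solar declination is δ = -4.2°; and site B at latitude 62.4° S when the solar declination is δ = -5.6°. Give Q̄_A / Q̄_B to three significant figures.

— Configuration A (φ=-9.2°):
cos H₀ = −tan(-9.2°) tan(-4.200°) = -0.0119, H₀ = 1.5827 rad.
Bracket: H₀ sin φ sin δ + cos φ cos δ sin H₀ = 1.5827×-0.15988×-0.07324 + 0.98714×0.99731×0.99993 = 0.018533 + 0.984416 = 1.002949.
Q̄ = (S₀/π) × [bracket] = (1506/π) × 1.002949 = 480.79 W/m².
— Configuration B (φ=-62.4°):
cos H₀ = −tan(-62.4°) tan(-5.600°) = -0.1876, H₀ = 1.7595 rad.
Bracket: H₀ sin φ sin δ + cos φ cos δ sin H₀ = 1.7595×-0.88620×-0.09758 + 0.46330×0.99523×0.98225 = 0.152153 + 0.452906 = 0.605059.
Q̄ = (S₀/π) × [bracket] = (1506/π) × 0.605059 = 290.05 W/m².
Ratio Q̄_A / Q̄_B = 480.79 / 290.05 = 1.658.

Q̄_A / Q̄_B ≈ 1.66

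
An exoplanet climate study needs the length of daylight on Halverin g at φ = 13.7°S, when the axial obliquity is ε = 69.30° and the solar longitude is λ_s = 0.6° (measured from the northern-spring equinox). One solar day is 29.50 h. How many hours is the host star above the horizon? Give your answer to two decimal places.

14.73 h

Solar declination: sin δ = sin ε · sin λ_s = sin 69.30° × sin 0.6° = 0.00980, so δ = +0.561°.
cos H₀ = −tan φ · tan δ = −tan(-13.7°) × tan(+0.561°) = 0.0024, so H₀ = 1.5684 rad = 89.86°.
Daylight = 2H₀/(2π) × 29.50 h = (1.5684/π) × 29.50 = 14.73 h.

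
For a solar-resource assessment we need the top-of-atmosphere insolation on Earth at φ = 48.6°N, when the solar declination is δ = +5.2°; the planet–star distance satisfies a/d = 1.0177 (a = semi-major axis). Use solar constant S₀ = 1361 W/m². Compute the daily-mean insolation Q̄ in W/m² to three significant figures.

Q̄ ≈ 345 W/m²

cos H₀ = −tan(+48.6°) tan(+5.200°) = -0.1032, H₀ = 1.6742 rad.
Bracket: H₀ sin φ sin δ + cos φ cos δ sin H₀ = 1.6742×0.75011×0.09063 + 0.66131×0.99588×0.99466 = 0.113816 + 0.655069 = 0.768885.
Inverse-square distance factor (a/d)² = 1.0177² = 1.035713.
Q̄ = (S₀/π) × 1.035713 × [bracket] = (1361/π) × 1.035713 × 0.768885 = 345.0 W/m².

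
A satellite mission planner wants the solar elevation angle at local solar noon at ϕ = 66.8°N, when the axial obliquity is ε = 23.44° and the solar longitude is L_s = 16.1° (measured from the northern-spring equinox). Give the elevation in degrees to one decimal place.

29.5°

Solar declination: sin δ = sin ε · sin L_s = sin 23.44° × sin 16.1° = 0.11031, so δ = +6.333°.
At local noon the hour angle is zero, so the zenith angle equals |ϕ − δ| = |+66.8° − (+6.333°)| = 60.467°.
Elevation = 90° − 60.467° = 29.5°.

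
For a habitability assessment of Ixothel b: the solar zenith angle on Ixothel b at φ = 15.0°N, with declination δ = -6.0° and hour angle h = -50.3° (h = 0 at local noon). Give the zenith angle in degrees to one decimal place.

θ_z = 54.1°

cos θ_z = sin φ sin δ + cos φ cos δ cos h = -0.027054 + 0.613622 = 0.586568.
θ_z = arccos(0.586568) = 54.1°.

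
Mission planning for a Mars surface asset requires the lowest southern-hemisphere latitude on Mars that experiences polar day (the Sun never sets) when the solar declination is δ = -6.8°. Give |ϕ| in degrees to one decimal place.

|ϕ| = 83.2°

Polar day requires cos h₀ = −tan ϕ tan δ ≤ −1, i.e. tan ϕ tan δ ≥ 1.
The boundary is |tan ϕ| · |tan δ| = 1, so |ϕ| = 90° − |δ| = 90° − 6.8° = 83.2° in the southern hemisphere.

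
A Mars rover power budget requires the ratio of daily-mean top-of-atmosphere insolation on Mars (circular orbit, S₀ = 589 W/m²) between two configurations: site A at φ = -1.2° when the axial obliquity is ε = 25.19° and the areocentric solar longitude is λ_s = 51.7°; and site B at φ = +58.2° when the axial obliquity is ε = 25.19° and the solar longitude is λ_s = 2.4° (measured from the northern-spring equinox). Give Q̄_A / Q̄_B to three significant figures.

Q̄_A / Q̄_B ≈ 1.69

— Configuration A (φ=-1.2°):
sin δ = sin 25.19° × sin 51.7° = 0.33402, so δ = +19.513°.
cos H₀ = −tan(-1.2°) tan(+19.513°) = 0.0074, H₀ = 1.5634 rad.
Bracket: H₀ sin φ sin δ + cos φ cos δ sin H₀ = 1.5634×-0.02094×0.33402 + 0.99978×0.94257×0.99997 = -0.010935 + 0.942334 = 0.931399.
Q̄ = (S₀/π) × [bracket] = (589/π) × 0.931399 = 174.62 W/m².
— Configuration B (φ=+58.2°):
Solar declination: sin δ = sin ε · sin λ_s = sin 25.19° × sin 2.4° = 0.01782, so δ = +1.021°.
cos H₀ = −tan(+58.2°) tan(+1.021°) = -0.0288, H₀ = 1.5996 rad.
Bracket: H₀ sin φ sin δ + cos φ cos δ sin H₀ = 1.5996×0.84989×0.01782 + 0.52696×0.99984×0.99959 = 0.024226 + 0.526660 = 0.550886.
Q̄ = (S₀/π) × [bracket] = (589/π) × 0.550886 = 103.28 W/m².
Ratio Q̄_A / Q̄_B = 174.62 / 103.28 = 1.691.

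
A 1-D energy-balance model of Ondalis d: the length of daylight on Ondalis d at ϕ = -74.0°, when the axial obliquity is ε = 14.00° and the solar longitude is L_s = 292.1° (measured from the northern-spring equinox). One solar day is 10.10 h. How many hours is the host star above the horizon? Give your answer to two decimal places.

8.04 h

Solar declination: sin δ = sin ε · sin L_s = sin 14.00° × sin 292.1° = -0.22415, so δ = -12.953°.
cos h₀ = −tan ϕ · tan δ = −tan(-74.0°) × tan(-12.953°) = -0.8021, so h₀ = 2.5016 rad = 143.33°.
Daylight = 2h₀/(2π) × 10.10 h = (2.5016/π) × 10.10 = 8.04 h.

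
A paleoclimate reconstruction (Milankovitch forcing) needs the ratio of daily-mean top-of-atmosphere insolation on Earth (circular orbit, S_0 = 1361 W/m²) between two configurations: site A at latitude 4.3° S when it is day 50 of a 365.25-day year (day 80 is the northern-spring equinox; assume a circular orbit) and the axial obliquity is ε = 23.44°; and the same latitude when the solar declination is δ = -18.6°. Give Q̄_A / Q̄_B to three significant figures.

Q̄_A / Q̄_B ≈ 1.02

— Configuration A (ϕ=-4.3°):
Solar longitude: L_s = 360° × (50 − 80)/365.25 = -29.569°, i.e. -29.569° + 360° = 330.431°.
sin δ = sin 23.44° × sin 330.431° = -0.19630, so δ = -11.320°.
cos h₀ = −tan(-4.3°) tan(-11.320°) = -0.0151, h₀ = 1.5858 rad.
Bracket: h₀ sin ϕ sin δ + cos ϕ cos δ sin h₀ = 1.5858×-0.07498×-0.19630 + 0.99719×0.98054×0.99989 = 0.023341 + 0.977677 = 1.001018.
Q̄ = (S_0/π) × [bracket] = (1361/π) × 1.001018 = 433.66 W/m².
— Configuration B (ϕ=-4.3°):
cos h₀ = −tan(-4.3°) tan(-18.600°) = -0.0253, h₀ = 1.5961 rad.
Bracket: h₀ sin ϕ sin δ + cos ϕ cos δ sin h₀ = 1.5961×-0.07498×-0.31896 + 0.99719×0.94777×0.99968 = 0.038172 + 0.944804 = 0.982976.
Q̄ = (S_0/π) × [bracket] = (1361/π) × 0.982976 = 425.84 W/m².
Ratio Q̄_A / Q̄_B = 433.66 / 425.84 = 1.018.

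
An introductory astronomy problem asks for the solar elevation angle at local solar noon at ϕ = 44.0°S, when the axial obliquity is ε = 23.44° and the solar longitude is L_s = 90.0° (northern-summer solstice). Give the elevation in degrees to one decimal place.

22.6°

Solar declination: sin δ = sin ε · sin L_s = sin 23.44° × sin 90.0° = 0.39779, so δ = +23.440°.
At local noon the hour angle is zero, so the zenith angle equals |ϕ − δ| = |-44.0° − (+23.440°)| = 67.440°.
Elevation = 90° − 67.440° = 22.6°.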